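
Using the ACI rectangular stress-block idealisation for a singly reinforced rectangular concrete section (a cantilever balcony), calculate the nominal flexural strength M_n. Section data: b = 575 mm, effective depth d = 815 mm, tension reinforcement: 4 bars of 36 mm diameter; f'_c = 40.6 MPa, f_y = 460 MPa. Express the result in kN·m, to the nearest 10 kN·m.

M_n ≈ 1440 kN·m

A_s = 4 × 1018 = 4072 mm².
T = A_s f_y = 4072 × 460 = 1873120 N = 1873.12 kN.
From C = T: a = T/(0.85 f'_c b) = 1873120/(0.85 × 40.6 × 575) = 94.40 mm.
M_n = T(d − a/2) = 1873.12 kN × (815 − 47.2) mm = 1438.18 kN·m.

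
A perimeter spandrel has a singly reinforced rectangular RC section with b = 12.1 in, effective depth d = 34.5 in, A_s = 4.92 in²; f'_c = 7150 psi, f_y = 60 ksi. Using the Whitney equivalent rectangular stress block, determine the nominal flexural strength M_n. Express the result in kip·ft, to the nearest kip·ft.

M_n ≈ 799 kip·ft

T = A_s f_y = 4.92 × 60 = 295.2 kips.
a = T/(0.85 f'_c b) = 295.2/(0.85 × 7.15 × 12.1) = 4.014 in.
M_n = T(d − a/2) = 295.2 × (34.5 − 2.007) = 9591.9 kip·in = 9591.9/12 = 799.33 kip·ft.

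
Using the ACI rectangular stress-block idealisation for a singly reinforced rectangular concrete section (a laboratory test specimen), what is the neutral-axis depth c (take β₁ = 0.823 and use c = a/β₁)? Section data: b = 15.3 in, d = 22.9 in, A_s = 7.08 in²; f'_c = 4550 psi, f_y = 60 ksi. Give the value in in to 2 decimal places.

c ≈ 8.72 in

T = A_s f_y = 7.08 × 60 = 424.8 kips.
a = T/(0.85 f'_c b) = 424.8/(0.85 × 4.55 × 15.3) = 7.1790 in.
With β₁ = 0.823, c = a/β₁ = 7.1790/0.823 = 8.72 in.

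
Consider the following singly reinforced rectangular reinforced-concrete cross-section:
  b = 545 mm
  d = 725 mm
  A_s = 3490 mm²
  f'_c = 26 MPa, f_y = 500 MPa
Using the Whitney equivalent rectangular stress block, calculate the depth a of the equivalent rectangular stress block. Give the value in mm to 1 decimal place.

a ≈ 144.9 mm

T = A_s f_y = 3490 × 500 = 1745000 N = 1745 kN.
Setting C = 0.85 f'_c a b equal to T: a = 1745000/(0.85 × 26 × 545) = 144.9 mm.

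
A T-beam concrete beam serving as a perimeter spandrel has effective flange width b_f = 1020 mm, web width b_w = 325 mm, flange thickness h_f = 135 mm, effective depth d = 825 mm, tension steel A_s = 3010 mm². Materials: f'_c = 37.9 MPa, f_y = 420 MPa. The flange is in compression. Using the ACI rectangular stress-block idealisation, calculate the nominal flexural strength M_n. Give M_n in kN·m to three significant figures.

M_n ≈ 1020 kN·m

Tension: T = A_s f_y = 3010 × 420 = 1264200 N.
Try a within the flange: a = T/(0.85 f'_c b_f) = 1264200/(0.85 × 37.9 × 1020) = 38.47 mm.
Since a = 38.47 ≤ h_f = 135 mm, the stress block lies entirely in the flange; analyse as a rectangular beam of width b_f.
M_n = T(d − a/2) = 1264200 × (825 − 19.235) = 1018.65 × 10⁶ N·mm.
M_n = 1018.65 kN·m.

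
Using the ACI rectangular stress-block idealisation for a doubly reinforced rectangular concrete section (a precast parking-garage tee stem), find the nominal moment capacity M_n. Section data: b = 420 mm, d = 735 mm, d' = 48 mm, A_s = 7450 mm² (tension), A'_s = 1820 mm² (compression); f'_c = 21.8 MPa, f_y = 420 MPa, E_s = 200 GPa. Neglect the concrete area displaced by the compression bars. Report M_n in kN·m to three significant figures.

M_n ≈ 1900 kN·m

Assume both tension and compression steel yield.
Net tension couple steel: A_s − A'_s = 5630 mm².
a = (A_s − A'_s) f_y / (0.85 f'_c b) = 2364600/(0.85 × 21.8 × 420) = 303.83 mm.
c = a/β₁ = 303.83/0.85 = 357.45 mm; ε'_s = 0.003(c − d')/c = 0.0026 ≥ f_y/E_s = 0.0021, so compression steel does yield.
M_n = (A_s − A'_s) f_y (d − a/2) + A'_s f_y (d − d') = [2364600 × (735 − 151.915) + 764400 × (735 − 48)] × 10⁻⁶ = 1378.76 + 525.14 = 1903.90 kN·m.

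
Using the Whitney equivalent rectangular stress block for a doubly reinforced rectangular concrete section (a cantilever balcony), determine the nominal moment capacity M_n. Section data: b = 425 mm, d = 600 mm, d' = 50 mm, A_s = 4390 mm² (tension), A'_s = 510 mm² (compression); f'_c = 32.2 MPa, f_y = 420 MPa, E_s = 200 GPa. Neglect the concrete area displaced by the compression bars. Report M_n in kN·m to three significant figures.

Assume both tension and compression steel yield.
Net tension couple steel: A_s − A'_s = 3880 mm².
a = (A_s − A'_s) f_y / (0.85 f'_c b) = 1629600/(0.85 × 32.2 × 425) = 140.09 mm.
c = a/β₁ = 140.09/0.82 = 170.84 mm; ε'_s = 0.003(c − d')/c = 0.0021 ≥ f_y/E_s = 0.0021, so compression steel does yield.
M_n = (A_s − A'_s) f_y (d − a/2) + A'_s f_y (d − d') = [1629600 × (600 − 70.045) + 214200 × (600 − 50)] × 10⁻⁶ = 863.61 + 117.81 = 981.42 kN·m.

M_n ≈ 981 kN·m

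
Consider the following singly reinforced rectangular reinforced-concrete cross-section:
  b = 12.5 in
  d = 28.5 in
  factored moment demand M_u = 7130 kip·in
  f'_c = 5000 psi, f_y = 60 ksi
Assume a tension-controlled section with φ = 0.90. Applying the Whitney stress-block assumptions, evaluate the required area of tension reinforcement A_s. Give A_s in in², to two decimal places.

M_n = M_u/φ = 7130/0.90 = 7922.22 kip·in.
From M_n = 0.85 f'_c a b (d − a/2):
a = d − √(d² − 2M_n/(0.85 f'_c b)) = 28.5 − √(28.5² − 2 × 7922.22/(0.85 × 5 × 12.5)) = 5.828 in.
A_s = 0.85 f'_c a b / f_y = 0.85 × 5 × 5.828 × 12.5 / 60 = 5.160 in².

A_s ≈ 5.16 in²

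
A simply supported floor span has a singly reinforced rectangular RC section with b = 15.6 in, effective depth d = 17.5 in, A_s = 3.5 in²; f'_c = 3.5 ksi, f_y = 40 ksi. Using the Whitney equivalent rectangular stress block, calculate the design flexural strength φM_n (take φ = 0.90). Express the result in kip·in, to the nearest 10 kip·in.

T = A_s f_y = 3.5 × 40 = 140 kips.
a = T/(0.85 f'_c b) = 140/(0.85 × 3.5 × 15.6) = 3.017 in.
M_n = T(d − a/2) = 140 × (17.5 − 1.5085) = 2238.8 kip·in.
φM_n = 0.90 × 2238.8 = 2014.9 kip·in.

φM_n ≈ 2010 kip·in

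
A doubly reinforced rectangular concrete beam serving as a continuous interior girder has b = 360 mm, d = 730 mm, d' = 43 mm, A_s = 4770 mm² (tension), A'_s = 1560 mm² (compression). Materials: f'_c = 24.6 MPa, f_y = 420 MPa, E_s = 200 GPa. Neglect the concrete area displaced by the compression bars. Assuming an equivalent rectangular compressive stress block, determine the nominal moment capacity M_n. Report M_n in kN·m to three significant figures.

Assume both tension and compression steel yield.
Net tension couple steel: A_s − A'_s = 3210 mm².
a = (A_s − A'_s) f_y / (0.85 f'_c b) = 1348200/(0.85 × 24.6 × 360) = 179.10 mm.
c = a/β₁ = 179.10/0.85 = 210.71 mm; ε'_s = 0.003(c − d')/c = 0.0024 ≥ f_y/E_s = 0.0021, so compression steel does yield.
M_n = (A_s − A'_s) f_y (d − a/2) + A'_s f_y (d − d') = [1348200 × (730 − 89.55) + 655200 × (730 − 43)] × 10⁻⁶ = 863.45 + 450.12 = 1313.57 kN·m.

M_n ≈ 1310 kN·m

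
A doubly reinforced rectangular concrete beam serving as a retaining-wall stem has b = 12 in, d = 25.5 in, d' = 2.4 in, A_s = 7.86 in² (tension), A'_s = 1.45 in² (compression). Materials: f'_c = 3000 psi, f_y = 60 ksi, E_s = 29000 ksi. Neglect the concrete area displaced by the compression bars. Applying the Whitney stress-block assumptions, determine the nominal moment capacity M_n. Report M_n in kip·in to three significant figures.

Assume both steels yield.
a = (A_s − A'_s) f_y/(0.85 f'_c b) = (7.86 − 1.45) × 60/(0.85 × 3 × 12) = 12.569 in.
c = a/β₁ = 12.569/0.85 = 14.787 in; ε'_s = 0.003(c − d')/c = 0.0025 ≥ ε_y = 0.0021, so the compression steel yields.
M_n = (A_s − A'_s) f_y (d − a/2) + A'_s f_y (d − d') = 384.6 × (25.5 − 6.2845) + 87 × (25.5 − 2.4) = 7390.3 + 2009.7 = 9400.0 kip·in.

M_n ≈ 9400 kip·in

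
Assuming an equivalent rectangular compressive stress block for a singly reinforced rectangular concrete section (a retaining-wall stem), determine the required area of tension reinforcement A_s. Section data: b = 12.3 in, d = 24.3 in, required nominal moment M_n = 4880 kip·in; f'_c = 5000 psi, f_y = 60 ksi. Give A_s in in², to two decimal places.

A_s ≈ 3.66 in²

From M_n = 0.85 f'_c a b (d − a/2):
a = d − √(d² − 2M_n/(0.85 f'_c b)) = 24.3 − √(24.3² − 2 × 4880/(0.85 × 5 × 12.3)) = 4.206 in.
A_s = 0.85 f'_c a b / f_y = 0.85 × 5 × 4.206 × 12.3 / 60 = 3.664 in².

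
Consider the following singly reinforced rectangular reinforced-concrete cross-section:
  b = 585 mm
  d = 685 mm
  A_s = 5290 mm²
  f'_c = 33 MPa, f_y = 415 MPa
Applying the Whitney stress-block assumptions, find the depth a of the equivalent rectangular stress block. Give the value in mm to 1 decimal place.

T = A_s f_y = 5290 × 415 = 2195350 N = 2195.35 kN.
Setting C = 0.85 f'_c a b equal to T: a = 2195350/(0.85 × 33 × 585) = 133.8 mm.

a ≈ 133.8 mm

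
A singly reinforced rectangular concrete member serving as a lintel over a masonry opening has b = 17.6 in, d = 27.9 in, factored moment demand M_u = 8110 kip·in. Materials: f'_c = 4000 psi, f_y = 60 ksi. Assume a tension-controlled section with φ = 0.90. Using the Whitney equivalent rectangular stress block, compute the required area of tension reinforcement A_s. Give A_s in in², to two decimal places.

A_s ≈ 6.04 in²

M_n = M_u/φ = 8110/0.90 = 9011.11 kip·in.
From M_n = 0.85 f'_c a b (d − a/2):
a = d − √(d² − 2M_n/(0.85 f'_c b)) = 27.9 − √(27.9² − 2 × 9011.11/(0.85 × 4 × 17.6)) = 6.054 in.
A_s = 0.85 f'_c a b / f_y = 0.85 × 4 × 6.054 × 17.6 / 60 = 6.038 in².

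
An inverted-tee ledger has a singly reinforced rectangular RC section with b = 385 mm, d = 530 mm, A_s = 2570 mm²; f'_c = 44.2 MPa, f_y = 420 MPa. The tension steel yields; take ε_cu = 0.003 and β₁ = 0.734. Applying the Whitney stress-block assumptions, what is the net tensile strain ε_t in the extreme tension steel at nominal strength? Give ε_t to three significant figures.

ε_t ≈ 0.0126

a = A_s f_y/(0.85 f'_c b) = 74.62 mm.
β₁ = 0.734, so c = a/β₁ = 74.62/0.734 = 101.66 mm.
From the linear strain diagram with ε_cu = 0.003: ε_t = 0.003 (d − c)/c = 0.003 × (530 − 101.66)/101.66 = 0.0126.
Since ε_t ≥ 0.005, the section is tension-controlled.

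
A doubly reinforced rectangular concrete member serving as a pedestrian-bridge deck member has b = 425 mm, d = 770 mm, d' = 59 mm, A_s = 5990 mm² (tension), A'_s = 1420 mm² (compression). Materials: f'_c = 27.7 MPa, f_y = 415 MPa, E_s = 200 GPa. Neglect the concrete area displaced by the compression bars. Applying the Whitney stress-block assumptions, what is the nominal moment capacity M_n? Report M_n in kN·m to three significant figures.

M_n ≈ 1700 kN·m

Assume both tension and compression steel yield.
Net tension couple steel: A_s − A'_s = 4570 mm².
a = (A_s − A'_s) f_y / (0.85 f'_c b) = 1896550/(0.85 × 27.7 × 425) = 189.53 mm.
c = a/β₁ = 189.53/0.85 = 222.98 mm; ε'_s = 0.003(c − d')/c = 0.0022 ≥ f_y/E_s = 0.0021, so compression steel does yield.
M_n = (A_s − A'_s) f_y (d − a/2) + A'_s f_y (d − d') = [1896550 × (770 − 94.765) + 589300 × (770 − 59)] × 10⁻⁶ = 1280.62 + 418.99 = 1699.61 kN·m.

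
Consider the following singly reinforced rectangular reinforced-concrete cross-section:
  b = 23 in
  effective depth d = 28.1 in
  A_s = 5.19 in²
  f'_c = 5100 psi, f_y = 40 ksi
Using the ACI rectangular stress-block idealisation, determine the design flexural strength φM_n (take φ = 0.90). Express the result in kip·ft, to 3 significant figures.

T = A_s f_y = 5.19 × 40 = 207.6 kips.
a = T/(0.85 f'_c b) = 207.6/(0.85 × 5.1 × 23) = 2.082 in.
M_n = T(d − a/2) = 207.6 × (28.1 − 1.041) = 5617.4 kip·in = 5617.4/12 = 468.12 kip·ft.
φM_n = 0.90 × 468.12 = 421.31 kip·ft.

φM_n ≈ 421 kip·ft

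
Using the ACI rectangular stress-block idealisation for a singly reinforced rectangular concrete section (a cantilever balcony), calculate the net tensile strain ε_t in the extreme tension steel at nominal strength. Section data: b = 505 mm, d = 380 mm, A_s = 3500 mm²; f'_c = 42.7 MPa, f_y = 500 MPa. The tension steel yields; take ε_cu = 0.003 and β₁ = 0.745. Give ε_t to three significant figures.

ε_t ≈ 0.00590

a = A_s f_y/(0.85 f'_c b) = 95.48 mm.
β₁ = 0.745, so c = a/β₁ = 95.48/0.745 = 128.16 mm.
From the linear strain diagram with ε_cu = 0.003: ε_t = 0.003 (d − c)/c = 0.003 × (380 − 128.16)/128.16 = 0.00590.
Since ε_t ≥ 0.005, the section is tension-controlled.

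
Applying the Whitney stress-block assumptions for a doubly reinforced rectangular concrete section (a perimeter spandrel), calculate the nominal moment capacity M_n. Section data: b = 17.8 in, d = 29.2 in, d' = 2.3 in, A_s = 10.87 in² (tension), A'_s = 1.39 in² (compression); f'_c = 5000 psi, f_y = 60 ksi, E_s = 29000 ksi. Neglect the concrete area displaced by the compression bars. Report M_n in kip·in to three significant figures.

M_n ≈ 16700 kip·in

Assume both steels yield.
a = (A_s − A'_s) f_y/(0.85 f'_c b) = (10.87 − 1.39) × 60/(0.85 × 5 × 17.8) = 7.519 in.
c = a/β₁ = 7.519/0.8 = 9.399 in; ε'_s = 0.003(c − d')/c = 0.0023 ≥ ε_y = 0.0021, so the compression steel yields.
M_n = (A_s − A'_s) f_y (d − a/2) + A'_s f_y (d − d') = 568.8 × (29.2 − 3.7595) + 83.4 × (29.2 − 2.3) = 14470.6 + 2243.5 = 16714.1 kip·in.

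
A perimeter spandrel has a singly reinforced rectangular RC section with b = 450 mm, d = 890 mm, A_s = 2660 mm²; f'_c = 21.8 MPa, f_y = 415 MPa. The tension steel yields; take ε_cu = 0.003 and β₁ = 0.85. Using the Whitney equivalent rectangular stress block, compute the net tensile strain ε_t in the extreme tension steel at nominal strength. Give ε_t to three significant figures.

ε_t ≈ 0.0141

a = A_s f_y/(0.85 f'_c b) = 132.39 mm.
β₁ = 0.85, so c = a/β₁ = 132.39/0.85 = 155.75 mm.
From the linear strain diagram with ε_cu = 0.003: ε_t = 0.003 (d − c)/c = 0.003 × (890 − 155.75)/155.75 = 0.0141.
Since ε_t ≥ 0.005, the section is tension-controlled.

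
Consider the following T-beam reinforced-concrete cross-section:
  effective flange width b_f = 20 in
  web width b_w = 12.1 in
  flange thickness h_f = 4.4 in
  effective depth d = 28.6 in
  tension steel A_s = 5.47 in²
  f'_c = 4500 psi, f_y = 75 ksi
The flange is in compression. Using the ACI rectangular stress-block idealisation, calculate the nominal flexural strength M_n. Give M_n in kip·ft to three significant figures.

M_n ≈ 884 kip·ft

Tension: T = A_s f_y = 5.47 × 75 = 410.25 kips.
Try a within the flange: a = T/(0.85 f'_c b_f) = 410.25/(0.85 × 4.5 × 20) = 5.363 in.
a = 5.363 > h_f = 4.4 in: the block extends into the web. Split into flange-overhang and web parts.
C_f = 0.85 f'_c (b_f − b_w) h_f = 0.85 × 4.5 × (20 − 12.1) × 4.4 = 133.0 kips.
Remaining web compression depth: a_w = (T − C_f)/(0.85 f'_c b_w) = (410.25 − 133.0)/(0.85 × 4.5 × 12.1) = 5.990 in.
M_n = C_f(d − h_f/2) + (T − C_f)(d − a_w/2) = 133.0 × (28.6 − 2.2) + 277.25 × (28.6 − 2.995) = 3511.2 + 7099.0 = 10610.2 kip·in.
M_n = 10610.2/12 = 884.18 kip·ft.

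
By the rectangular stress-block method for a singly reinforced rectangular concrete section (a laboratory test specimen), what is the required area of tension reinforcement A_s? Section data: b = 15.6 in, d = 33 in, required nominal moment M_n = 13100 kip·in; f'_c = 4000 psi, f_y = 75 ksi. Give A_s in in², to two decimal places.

A_s ≈ 6.09 in²

From M_n = 0.85 f'_c a b (d − a/2):
a = d − √(d² − 2M_n/(0.85 f'_c b)) = 33 − √(33² − 2 × 13100/(0.85 × 4 × 15.6)) = 8.607 in.
A_s = 0.85 f'_c a b / f_y = 0.85 × 4 × 8.607 × 15.6 / 75 = 6.087 in².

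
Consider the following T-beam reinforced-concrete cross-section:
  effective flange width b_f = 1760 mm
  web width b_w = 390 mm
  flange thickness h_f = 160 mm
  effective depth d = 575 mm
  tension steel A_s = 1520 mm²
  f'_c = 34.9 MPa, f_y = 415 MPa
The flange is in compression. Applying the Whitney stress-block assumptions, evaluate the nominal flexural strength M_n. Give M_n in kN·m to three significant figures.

M_n ≈ 359 kN·m

Tension: T = A_s f_y = 1520 × 415 = 630800 N.
Try a within the flange: a = T/(0.85 f'_c b_f) = 630800/(0.85 × 34.9 × 1760) = 12.08 mm.
Since a = 12.08 ≤ h_f = 160 mm, the stress block lies entirely in the flange; analyse as a rectangular beam of width b_f.
M_n = T(d − a/2) = 630800 × (575 − 6.04) = 358.90 × 10⁶ N·mm.
M_n = 358.90 kN·m.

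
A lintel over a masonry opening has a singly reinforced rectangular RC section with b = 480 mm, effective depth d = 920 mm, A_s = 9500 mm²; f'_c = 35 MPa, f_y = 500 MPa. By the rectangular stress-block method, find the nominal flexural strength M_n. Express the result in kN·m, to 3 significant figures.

M_n ≈ 3580 kN·m

T = A_s f_y = 9500 × 500 = 4750000 N = 4750 kN.
From C = T: a = T/(0.85 f'_c b) = 4750000/(0.85 × 35 × 480) = 332.63 mm.
M_n = T(d − a/2) = 4750 kN × (920 − 166.315) mm = 3580.00 kN·m.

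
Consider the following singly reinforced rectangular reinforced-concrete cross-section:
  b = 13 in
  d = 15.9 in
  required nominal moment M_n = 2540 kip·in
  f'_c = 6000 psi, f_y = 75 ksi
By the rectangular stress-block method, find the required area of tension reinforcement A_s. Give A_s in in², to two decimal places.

From M_n = 0.85 f'_c a b (d − a/2):
a = d − √(d² − 2M_n/(0.85 f'_c b)) = 15.9 − √(15.9² − 2 × 2540/(0.85 × 6 × 13)) = 2.626 in.
A_s = 0.85 f'_c a b / f_y = 0.85 × 6 × 2.626 × 13 / 75 = 2.321 in².

A_s ≈ 2.32 in²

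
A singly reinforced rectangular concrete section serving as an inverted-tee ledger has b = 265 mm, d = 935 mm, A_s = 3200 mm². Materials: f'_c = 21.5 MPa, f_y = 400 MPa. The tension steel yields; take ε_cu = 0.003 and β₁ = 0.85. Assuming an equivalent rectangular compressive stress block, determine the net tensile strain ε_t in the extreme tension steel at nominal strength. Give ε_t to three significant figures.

ε_t ≈ 0.00602

a = A_s f_y/(0.85 f'_c b) = 264.31 mm.
β₁ = 0.85, so c = a/β₁ = 264.31/0.85 = 310.95 mm.
From the linear strain diagram with ε_cu = 0.003: ε_t = 0.003 (d − c)/c = 0.003 × (935 − 310.95)/310.95 = 0.00602.
Since ε_t ≥ 0.005, the section is tension-controlled.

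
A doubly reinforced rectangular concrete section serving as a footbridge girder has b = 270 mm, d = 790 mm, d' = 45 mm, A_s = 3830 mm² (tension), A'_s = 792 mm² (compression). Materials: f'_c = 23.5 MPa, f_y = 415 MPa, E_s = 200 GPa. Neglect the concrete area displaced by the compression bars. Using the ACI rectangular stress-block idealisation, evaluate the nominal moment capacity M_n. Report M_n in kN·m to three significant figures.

Assume both tension and compression steel yield.
Net tension couple steel: A_s − A'_s = 3038 mm².
a = (A_s − A'_s) f_y / (0.85 f'_c b) = 1260770/(0.85 × 23.5 × 270) = 233.77 mm.
c = a/β₁ = 233.77/0.85 = 275.02 mm; ε'_s = 0.003(c − d')/c = 0.0025 ≥ f_y/E_s = 0.0021, so compression steel does yield.
M_n = (A_s − A'_s) f_y (d − a/2) + A'_s f_y (d − d') = [1260770 × (790 − 116.885) + 328680 × (790 − 45)] × 10⁻⁶ = 848.64 + 244.87 = 1093.51 kN·m.

M_n ≈ 1090 kN·m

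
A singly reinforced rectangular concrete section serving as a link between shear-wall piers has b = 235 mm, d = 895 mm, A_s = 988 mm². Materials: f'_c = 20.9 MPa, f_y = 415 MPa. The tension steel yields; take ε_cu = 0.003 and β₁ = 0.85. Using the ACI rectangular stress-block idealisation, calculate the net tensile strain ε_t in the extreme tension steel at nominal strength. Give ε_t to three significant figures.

a = A_s f_y/(0.85 f'_c b) = 98.21 mm.
β₁ = 0.85, so c = a/β₁ = 98.21/0.85 = 115.54 mm.
From the linear strain diagram with ε_cu = 0.003: ε_t = 0.003 (d − c)/c = 0.003 × (895 − 115.54)/115.54 = 0.0202.
Since ε_t ≥ 0.005, the section is tension-controlled.

ε_t ≈ 0.0202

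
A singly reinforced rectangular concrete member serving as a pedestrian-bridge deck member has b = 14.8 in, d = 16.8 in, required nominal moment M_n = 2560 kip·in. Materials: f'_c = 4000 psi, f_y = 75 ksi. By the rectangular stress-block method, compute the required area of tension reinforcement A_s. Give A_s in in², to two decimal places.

From M_n = 0.85 f'_c a b (d − a/2):
a = d − √(d² − 2M_n/(0.85 f'_c b)) = 16.8 − √(16.8² − 2 × 2560/(0.85 × 4 × 14.8)) = 3.365 in.
A_s = 0.85 f'_c a b / f_y = 0.85 × 4 × 3.365 × 14.8 / 75 = 2.258 in².

A_s ≈ 2.26 in²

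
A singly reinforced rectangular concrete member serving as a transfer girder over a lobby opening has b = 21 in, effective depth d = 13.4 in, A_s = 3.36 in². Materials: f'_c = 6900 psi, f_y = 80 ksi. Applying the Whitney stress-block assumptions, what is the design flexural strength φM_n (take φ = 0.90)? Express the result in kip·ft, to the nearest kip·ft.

φM_n ≈ 248 kip·ft

T = A_s f_y = 3.36 × 80 = 268.8 kips.
a = T/(0.85 f'_c b) = 268.8/(0.85 × 6.9 × 21) = 2.182 in.
M_n = T(d − a/2) = 268.8 × (13.4 − 1.091) = 3308.7 kip·in = 3308.7/12 = 275.73 kip·ft.
φM_n = 0.90 × 275.73 = 248.16 kip·ft.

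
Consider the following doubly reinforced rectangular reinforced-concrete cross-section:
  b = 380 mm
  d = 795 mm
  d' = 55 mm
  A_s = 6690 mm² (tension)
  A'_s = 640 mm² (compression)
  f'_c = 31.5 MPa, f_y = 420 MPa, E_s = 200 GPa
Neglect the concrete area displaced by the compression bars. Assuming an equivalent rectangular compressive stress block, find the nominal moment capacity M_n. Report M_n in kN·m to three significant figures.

Assume both tension and compression steel yield.
Net tension couple steel: A_s − A'_s = 6050 mm².
a = (A_s − A'_s) f_y / (0.85 f'_c b) = 2541000/(0.85 × 31.5 × 380) = 249.74 mm.
c = a/β₁ = 249.74/0.825 = 302.72 mm; ε'_s = 0.003(c − d')/c = 0.0025 ≥ f_y/E_s = 0.0021, so compression steel does yield.
M_n = (A_s − A'_s) f_y (d − a/2) + A'_s f_y (d − d') = [2541000 × (795 − 124.87) + 268800 × (795 − 55)] × 10⁻⁶ = 1702.80 + 198.91 = 1901.71 kN·m.

M_n ≈ 1900 kN·m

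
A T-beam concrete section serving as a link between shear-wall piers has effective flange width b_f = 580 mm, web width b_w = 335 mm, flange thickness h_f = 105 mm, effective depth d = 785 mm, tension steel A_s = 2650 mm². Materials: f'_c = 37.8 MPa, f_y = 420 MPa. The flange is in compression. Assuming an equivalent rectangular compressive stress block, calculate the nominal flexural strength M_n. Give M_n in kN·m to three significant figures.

M_n ≈ 840 kN·m

Tension: T = A_s f_y = 2650 × 420 = 1113000 N.
Try a within the flange: a = T/(0.85 f'_c b_f) = 1113000/(0.85 × 37.8 × 580) = 59.73 mm.
Since a = 59.73 ≤ h_f = 105 mm, the stress block lies entirely in the flange; analyse as a rectangular beam of width b_f.
M_n = T(d − a/2) = 1113000 × (785 − 29.865) = 840.47 × 10⁶ N·mm.
M_n = 840.47 kN·m.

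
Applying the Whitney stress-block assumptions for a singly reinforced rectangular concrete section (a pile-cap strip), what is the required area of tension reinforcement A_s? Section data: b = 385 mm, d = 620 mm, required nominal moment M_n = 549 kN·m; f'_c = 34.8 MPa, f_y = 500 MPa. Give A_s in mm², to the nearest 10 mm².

With M_n = 0.85 f'_c a b (d − a/2), solve the quadratic for a:
a = d − √(d² − 2M_n/(0.85 f'_c b)) = 620 − √(620² − 2 × 549×10⁶/(0.85 × 34.8 × 385)) = 83.36 mm.
A_s = 0.85 f'_c a b / f_y = 0.85 × 34.8 × 83.36 × 385 / 500 = 1898.7 mm².

A_s ≈ 1900 mm²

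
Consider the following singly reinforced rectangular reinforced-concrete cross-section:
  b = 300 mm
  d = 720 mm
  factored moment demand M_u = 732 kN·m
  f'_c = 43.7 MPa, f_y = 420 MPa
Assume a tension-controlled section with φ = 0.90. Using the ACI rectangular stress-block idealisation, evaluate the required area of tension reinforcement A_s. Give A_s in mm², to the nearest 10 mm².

A_s ≈ 2910 mm²

M_n = M_u/φ = 732/0.90 = 813.333 kN·m.
With M_n = 0.85 f'_c a b (d − a/2), solve the quadratic for a:
a = d − √(d² − 2M_n/(0.85 f'_c b)) = 720 − √(720² − 2 × 813.333×10⁶/(0.85 × 43.7 × 300)) = 109.73 mm.
A_s = 0.85 f'_c a b / f_y = 0.85 × 43.7 × 109.73 × 300 / 420 = 2911.4 mm².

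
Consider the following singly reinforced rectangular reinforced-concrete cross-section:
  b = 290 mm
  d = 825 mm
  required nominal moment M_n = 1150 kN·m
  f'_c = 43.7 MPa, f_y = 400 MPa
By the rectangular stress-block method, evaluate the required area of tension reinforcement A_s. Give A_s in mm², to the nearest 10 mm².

With M_n = 0.85 f'_c a b (d − a/2), solve the quadratic for a:
a = d − √(d² − 2M_n/(0.85 f'_c b)) = 825 − √(825² − 2 × 1150×10⁶/(0.85 × 43.7 × 290)) = 141.55 mm.
A_s = 0.85 f'_c a b / f_y = 0.85 × 43.7 × 141.55 × 290 / 400 = 3812.0 mm².

A_s ≈ 3810 mm²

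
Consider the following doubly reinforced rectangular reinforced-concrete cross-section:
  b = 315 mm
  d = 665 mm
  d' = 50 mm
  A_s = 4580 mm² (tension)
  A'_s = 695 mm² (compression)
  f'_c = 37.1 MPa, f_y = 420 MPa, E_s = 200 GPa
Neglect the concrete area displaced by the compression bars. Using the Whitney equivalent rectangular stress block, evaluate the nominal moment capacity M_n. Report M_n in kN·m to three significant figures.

M_n ≈ 1130 kN·m

Assume both tension and compression steel yield.
Net tension couple steel: A_s − A'_s = 3885 mm².
a = (A_s − A'_s) f_y / (0.85 f'_c b) = 1631700/(0.85 × 37.1 × 315) = 164.26 mm.
c = a/β₁ = 164.26/0.785 = 209.25 mm; ε'_s = 0.003(c − d')/c = 0.0023 ≥ f_y/E_s = 0.0021, so compression steel does yield.
M_n = (A_s − A'_s) f_y (d − a/2) + A'_s f_y (d − d') = [1631700 × (665 − 82.13) + 291900 × (665 − 50)] × 10⁻⁶ = 951.07 + 179.52 = 1130.59 kN·m.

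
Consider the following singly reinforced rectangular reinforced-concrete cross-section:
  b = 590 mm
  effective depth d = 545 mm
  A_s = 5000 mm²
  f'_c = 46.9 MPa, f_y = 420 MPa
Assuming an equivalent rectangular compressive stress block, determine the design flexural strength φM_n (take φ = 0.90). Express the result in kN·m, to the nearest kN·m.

φM_n ≈ 946 kN·m

T = A_s f_y = 5000 × 420 = 2100000 N = 2100 kN.
From C = T: a = T/(0.85 f'_c b) = 2100000/(0.85 × 46.9 × 590) = 89.28 mm.
M_n = T(d − a/2) = 2100 kN × (545 − 44.64) mm = 1050.76 kN·m.
φM_n = 0.90 × 1050.76 = 945.68 kN·m.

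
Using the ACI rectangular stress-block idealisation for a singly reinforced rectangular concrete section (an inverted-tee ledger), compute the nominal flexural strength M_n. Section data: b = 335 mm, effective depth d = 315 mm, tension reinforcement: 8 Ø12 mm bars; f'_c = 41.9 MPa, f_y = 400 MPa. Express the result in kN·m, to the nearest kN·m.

A_s = 8 × 113 = 904 mm².
T = A_s f_y = 904 × 400 = 361600 N = 361.6 kN.
From C = T: a = T/(0.85 f'_c b) = 361600/(0.85 × 41.9 × 335) = 30.31 mm.
M_n = T(d − a/2) = 361.6 kN × (315 − 15.155) mm = 108.42 kN·m.

M_n ≈ 108 kN·m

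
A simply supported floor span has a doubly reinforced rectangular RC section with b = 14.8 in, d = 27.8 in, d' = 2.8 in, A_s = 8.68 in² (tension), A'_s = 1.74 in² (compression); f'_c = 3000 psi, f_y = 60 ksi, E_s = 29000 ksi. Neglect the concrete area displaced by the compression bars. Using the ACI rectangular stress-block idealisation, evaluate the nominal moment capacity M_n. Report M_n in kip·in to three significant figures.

M_n ≈ 11900 kip·in

Assume both steels yield.
a = (A_s − A'_s) f_y/(0.85 f'_c b) = (8.68 − 1.74) × 60/(0.85 × 3 × 14.8) = 11.033 in.
c = a/β₁ = 11.033/0.85 = 12.980 in; ε'_s = 0.003(c − d')/c = 0.0024 ≥ ε_y = 0.0021, so the compression steel yields.
M_n = (A_s − A'_s) f_y (d − a/2) + A'_s f_y (d − d') = 416.4 × (27.8 − 5.5165) + 104.4 × (27.8 − 2.8) = 9278.8 + 2610.0 = 11888.8 kip·in.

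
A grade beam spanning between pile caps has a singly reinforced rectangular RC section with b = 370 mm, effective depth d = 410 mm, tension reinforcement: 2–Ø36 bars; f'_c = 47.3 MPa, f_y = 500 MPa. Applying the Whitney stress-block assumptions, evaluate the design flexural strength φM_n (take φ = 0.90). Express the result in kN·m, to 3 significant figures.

φM_n ≈ 344 kN·m

A_s = 2 × 1018 = 2036 mm².
T = A_s f_y = 2036 × 500 = 1018000 N = 1018 kN.
From C = T: a = T/(0.85 f'_c b) = 1018000/(0.85 × 47.3 × 370) = 68.43 mm.
M_n = T(d − a/2) = 1018 kN × (410 − 34.215) mm = 382.55 kN·m.
φM_n = 0.90 × 382.55 = 344.30 kN·m.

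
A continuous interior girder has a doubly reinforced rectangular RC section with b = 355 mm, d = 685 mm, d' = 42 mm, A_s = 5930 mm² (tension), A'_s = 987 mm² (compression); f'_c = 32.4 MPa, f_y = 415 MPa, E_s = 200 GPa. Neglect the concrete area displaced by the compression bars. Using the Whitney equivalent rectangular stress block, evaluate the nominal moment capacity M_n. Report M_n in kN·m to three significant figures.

Assume both tension and compression steel yield.
Net tension couple steel: A_s − A'_s = 4943 mm².
a = (A_s − A'_s) f_y / (0.85 f'_c b) = 2051345/(0.85 × 32.4 × 355) = 209.82 mm.
c = a/β₁ = 209.82/0.819 = 256.19 mm; ε'_s = 0.003(c − d')/c = 0.0025 ≥ f_y/E_s = 0.0021, so compression steel does yield.
M_n = (A_s − A'_s) f_y (d − a/2) + A'_s f_y (d − d') = [2051345 × (685 − 104.91) + 409605 × (685 − 42)] × 10⁻⁶ = 1189.96 + 263.38 = 1453.34 kN·m.

M_n ≈ 1450 kN·m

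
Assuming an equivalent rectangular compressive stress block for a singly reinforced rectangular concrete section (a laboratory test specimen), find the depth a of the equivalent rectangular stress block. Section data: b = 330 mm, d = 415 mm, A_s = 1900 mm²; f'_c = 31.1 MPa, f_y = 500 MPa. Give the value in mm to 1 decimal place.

T = A_s f_y = 1900 × 500 = 950000 N = 950 kN.
Setting C = 0.85 f'_c a b equal to T: a = 950000/(0.85 × 31.1 × 330) = 108.9 mm.

a ≈ 108.9 mm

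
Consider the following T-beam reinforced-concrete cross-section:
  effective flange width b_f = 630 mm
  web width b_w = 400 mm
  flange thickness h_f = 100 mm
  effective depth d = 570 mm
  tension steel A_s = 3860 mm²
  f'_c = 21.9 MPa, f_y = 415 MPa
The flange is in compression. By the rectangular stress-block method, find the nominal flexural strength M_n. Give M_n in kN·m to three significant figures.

Tension: T = A_s f_y = 3860 × 415 = 1601900 N.
Try a within the flange: a = T/(0.85 f'_c b_f) = 1601900/(0.85 × 21.9 × 630) = 136.59 mm.
a = 136.59 > h_f = 100 mm: the block extends into the web. Split into flange-overhang and web parts.
C_f = 0.85 f'_c (b_f − b_w) h_f = 0.85 × 21.9 × (630 − 400) × 100 = 428145 N.
Remaining web compression depth: a_w = (T − C_f)/(0.85 f'_c b_w) = (1601900 − 428145)/(0.85 × 21.9 × 400) = 157.64 mm.
M_n = C_f(d − h_f/2) + (T − C_f)(d − a_w/2) = 428145 × (570 − 50) + 1173755 × (570 − 78.82) = 222.64 + 576.52 = 799.16 × 10⁶ N·mm.
M_n = 799.16 kN·m.

M_n ≈ 799 kN·m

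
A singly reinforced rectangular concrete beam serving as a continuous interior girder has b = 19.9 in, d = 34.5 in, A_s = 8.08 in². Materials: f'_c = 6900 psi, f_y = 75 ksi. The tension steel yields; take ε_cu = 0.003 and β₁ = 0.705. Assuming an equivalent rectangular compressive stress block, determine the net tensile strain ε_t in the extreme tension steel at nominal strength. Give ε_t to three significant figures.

a = A_s f_y/(0.85 f'_c b) = 5.192 in.
β₁ = 0.705, so c = a/β₁ = 5.192/0.705 = 7.365 in.
From the linear strain diagram with ε_cu = 0.003: ε_t = 0.003 (d − c)/c = 0.003 × (34.5 − 7.365)/7.365 = 0.0111.
Since ε_t ≥ 0.005, the section is tension-controlled.

ε_t ≈ 0.0111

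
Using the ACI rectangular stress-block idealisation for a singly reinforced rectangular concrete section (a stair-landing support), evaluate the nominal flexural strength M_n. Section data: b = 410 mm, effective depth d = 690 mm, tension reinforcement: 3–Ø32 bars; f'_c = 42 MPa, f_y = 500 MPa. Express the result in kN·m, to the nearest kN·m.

A_s = 3 × 804 = 2412 mm².
T = A_s f_y = 2412 × 500 = 1206000 N = 1206 kN.
From C = T: a = T/(0.85 f'_c b) = 1206000/(0.85 × 42 × 410) = 82.39 mm.
M_n = T(d − a/2) = 1206 kN × (690 − 41.195) mm = 782.46 kN·m.

M_n ≈ 782 kN·m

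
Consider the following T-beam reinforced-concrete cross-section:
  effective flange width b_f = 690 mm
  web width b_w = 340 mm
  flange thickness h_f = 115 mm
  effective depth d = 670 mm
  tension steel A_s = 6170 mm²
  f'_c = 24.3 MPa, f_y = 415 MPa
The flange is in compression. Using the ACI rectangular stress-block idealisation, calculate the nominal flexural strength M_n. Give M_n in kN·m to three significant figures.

M_n ≈ 1450 kN·m

Tension: T = A_s f_y = 6170 × 415 = 2560550 N.
Try a within the flange: a = T/(0.85 f'_c b_f) = 2560550/(0.85 × 24.3 × 690) = 179.66 mm.
a = 179.66 > h_f = 115 mm: the block extends into the web. Split into flange-overhang and web parts.
C_f = 0.85 f'_c (b_f − b_w) h_f = 0.85 × 24.3 × (690 − 340) × 115 = 831364 N.
Remaining web compression depth: a_w = (T − C_f)/(0.85 f'_c b_w) = (2560550 − 831364)/(0.85 × 24.3 × 340) = 246.23 mm.
M_n = C_f(d − h_f/2) + (T − C_f)(d − a_w/2) = 831364 × (670 − 57.5) + 1729186 × (670 − 123.115) = 509.21 + 945.67 = 1454.88 × 10⁶ N·mm.
M_n = 1454.88 kN·m.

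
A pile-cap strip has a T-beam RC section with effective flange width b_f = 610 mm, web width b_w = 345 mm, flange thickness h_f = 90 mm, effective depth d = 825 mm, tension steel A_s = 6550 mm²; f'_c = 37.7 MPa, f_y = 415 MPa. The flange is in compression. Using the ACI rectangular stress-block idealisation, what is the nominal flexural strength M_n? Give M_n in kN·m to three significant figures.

Tension: T = A_s f_y = 6550 × 415 = 2718250 N.
Try a within the flange: a = T/(0.85 f'_c b_f) = 2718250/(0.85 × 37.7 × 610) = 139.06 mm.
a = 139.06 > h_f = 90 mm: the block extends into the web. Split into flange-overhang and web parts.
C_f = 0.85 f'_c (b_f − b_w) h_f = 0.85 × 37.7 × (610 − 345) × 90 = 764273 N.
Remaining web compression depth: a_w = (T − C_f)/(0.85 f'_c b_w) = (2718250 − 764273)/(0.85 × 37.7 × 345) = 176.74 mm.
M_n = C_f(d − h_f/2) + (T − C_f)(d − a_w/2) = 764273 × (825 − 45) + 1953977 × (825 − 88.37) = 596.13 + 1439.36 = 2035.49 × 10⁶ N·mm.
M_n = 2035.49 kN·m.

M_n ≈ 2040 kN·m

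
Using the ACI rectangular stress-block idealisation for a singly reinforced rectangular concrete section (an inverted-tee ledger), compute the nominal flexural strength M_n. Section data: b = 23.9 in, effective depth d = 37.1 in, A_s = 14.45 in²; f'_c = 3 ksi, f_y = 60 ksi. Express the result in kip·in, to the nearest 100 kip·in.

M_n ≈ 26000 kip·in

T = A_s f_y = 14.45 × 60 = 867 kips.
a = T/(0.85 f'_c b) = 867/(0.85 × 3 × 23.9) = 14.226 in.
M_n = T(d − a/2) = 867 × (37.1 − 7.113) = 25998.7 kip·in.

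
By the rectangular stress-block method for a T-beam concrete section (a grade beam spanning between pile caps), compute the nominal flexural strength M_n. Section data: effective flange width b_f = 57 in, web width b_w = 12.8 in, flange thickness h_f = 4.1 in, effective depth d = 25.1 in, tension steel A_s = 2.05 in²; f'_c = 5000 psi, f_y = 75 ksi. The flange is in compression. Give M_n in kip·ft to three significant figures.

Tension: T = A_s f_y = 2.05 × 75 = 153.75 kips.
Try a within the flange: a = T/(0.85 f'_c b_f) = 153.75/(0.85 × 5 × 57) = 0.635 in.
Since a = 0.635 ≤ h_f = 4.1 in, the stress block lies entirely in the flange; analyse as a rectangular beam of width b_f.
M_n = T(d − a/2) = 153.75 × (25.1 − 0.3175) = 3810.3 kip·in.
M_n = 3810.3/12 = 317.53 kip·ft.

M_n ≈ 318 kip·ft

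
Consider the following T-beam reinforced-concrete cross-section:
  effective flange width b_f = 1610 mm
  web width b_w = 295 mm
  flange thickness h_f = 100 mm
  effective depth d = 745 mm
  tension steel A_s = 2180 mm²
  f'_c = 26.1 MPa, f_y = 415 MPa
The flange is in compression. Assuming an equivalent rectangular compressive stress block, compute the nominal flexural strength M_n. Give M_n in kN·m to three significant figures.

Tension: T = A_s f_y = 2180 × 415 = 904700 N.
Try a within the flange: a = T/(0.85 f'_c b_f) = 904700/(0.85 × 26.1 × 1610) = 25.33 mm.
Since a = 25.33 ≤ h_f = 100 mm, the stress block lies entirely in the flange; analyse as a rectangular beam of width b_f.
M_n = T(d − a/2) = 904700 × (745 − 12.665) = 662.54 × 10⁶ N·mm.
M_n = 662.54 kN·m.

M_n ≈ 663 kN·m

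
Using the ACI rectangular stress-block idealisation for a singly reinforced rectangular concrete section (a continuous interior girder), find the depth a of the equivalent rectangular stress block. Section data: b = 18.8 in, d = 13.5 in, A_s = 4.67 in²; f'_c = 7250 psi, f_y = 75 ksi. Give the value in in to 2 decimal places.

a ≈ 3.02 in

T = A_s f_y = 4.67 × 75 = 350.25 kips.
a = T/(0.85 f'_c b) = 350.25/(0.85 × 7.25 × 18.8) = 3.02 in.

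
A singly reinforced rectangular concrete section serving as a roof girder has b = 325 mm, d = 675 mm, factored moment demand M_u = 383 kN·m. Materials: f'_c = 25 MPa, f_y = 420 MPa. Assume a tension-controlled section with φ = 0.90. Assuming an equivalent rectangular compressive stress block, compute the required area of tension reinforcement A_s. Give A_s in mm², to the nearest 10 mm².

M_n = M_u/φ = 383/0.90 = 425.556 kN·m.
With M_n = 0.85 f'_c a b (d − a/2), solve the quadratic for a:
a = d − √(d² − 2M_n/(0.85 f'_c b)) = 675 − √(675² − 2 × 425.556×10⁶/(0.85 × 25 × 325)) = 98.47 mm.
A_s = 0.85 f'_c a b / f_y = 0.85 × 25 × 98.47 × 325 / 420 = 1619.2 mm².

A_s ≈ 1620 mm²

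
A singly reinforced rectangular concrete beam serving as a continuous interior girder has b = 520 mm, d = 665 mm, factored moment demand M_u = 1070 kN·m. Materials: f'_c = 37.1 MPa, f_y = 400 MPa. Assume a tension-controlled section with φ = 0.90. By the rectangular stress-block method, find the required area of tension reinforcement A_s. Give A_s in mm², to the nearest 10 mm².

M_n = M_u/φ = 1070/0.90 = 1188.89 kN·m.
With M_n = 0.85 f'_c a b (d − a/2), solve the quadratic for a:
a = d − √(d² − 2M_n/(0.85 f'_c b)) = 665 − √(665² − 2 × 1188.89×10⁶/(0.85 × 37.1 × 520)) = 119.82 mm.
A_s = 0.85 f'_c a b / f_y = 0.85 × 37.1 × 119.82 × 520 / 400 = 4912.1 mm².

A_s ≈ 4910 mm²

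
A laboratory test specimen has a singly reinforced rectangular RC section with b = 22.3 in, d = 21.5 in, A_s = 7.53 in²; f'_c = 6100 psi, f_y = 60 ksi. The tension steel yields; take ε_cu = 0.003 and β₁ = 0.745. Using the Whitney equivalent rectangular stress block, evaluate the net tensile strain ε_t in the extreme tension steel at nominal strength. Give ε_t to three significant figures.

ε_t ≈ 0.00930

a = A_s f_y/(0.85 f'_c b) = 3.907 in.
β₁ = 0.745, so c = a/β₁ = 3.907/0.745 = 5.244 in.
From the linear strain diagram with ε_cu = 0.003: ε_t = 0.003 (d − c)/c = 0.003 × (21.5 − 5.244)/5.244 = 0.00930.
Since ε_t ≥ 0.005, the section is tension-controlled.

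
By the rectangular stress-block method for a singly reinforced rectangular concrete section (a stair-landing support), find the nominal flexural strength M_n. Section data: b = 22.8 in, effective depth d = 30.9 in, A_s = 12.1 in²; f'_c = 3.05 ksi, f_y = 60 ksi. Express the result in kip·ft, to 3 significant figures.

T = A_s f_y = 12.1 × 60 = 726 kips.
a = T/(0.85 f'_c b) = 726/(0.85 × 3.05 × 22.8) = 12.282 in.
M_n = T(d − a/2) = 726 × (30.9 − 6.141) = 17975.0 kip·in = 17975.0/12 = 1497.92 kip·ft.

M_n ≈ 1500 kip·ft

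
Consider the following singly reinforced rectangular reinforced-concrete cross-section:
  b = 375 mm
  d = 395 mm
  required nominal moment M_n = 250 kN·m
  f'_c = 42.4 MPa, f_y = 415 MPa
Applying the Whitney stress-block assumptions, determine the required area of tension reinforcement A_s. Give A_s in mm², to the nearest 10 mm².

With M_n = 0.85 f'_c a b (d − a/2), solve the quadratic for a:
a = d − √(d² − 2M_n/(0.85 f'_c b)) = 395 − √(395² − 2 × 250×10⁶/(0.85 × 42.4 × 375)) = 49.99 mm.
A_s = 0.85 f'_c a b / f_y = 0.85 × 42.4 × 49.99 × 375 / 415 = 1628.0 mm².

A_s ≈ 1630 mm²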